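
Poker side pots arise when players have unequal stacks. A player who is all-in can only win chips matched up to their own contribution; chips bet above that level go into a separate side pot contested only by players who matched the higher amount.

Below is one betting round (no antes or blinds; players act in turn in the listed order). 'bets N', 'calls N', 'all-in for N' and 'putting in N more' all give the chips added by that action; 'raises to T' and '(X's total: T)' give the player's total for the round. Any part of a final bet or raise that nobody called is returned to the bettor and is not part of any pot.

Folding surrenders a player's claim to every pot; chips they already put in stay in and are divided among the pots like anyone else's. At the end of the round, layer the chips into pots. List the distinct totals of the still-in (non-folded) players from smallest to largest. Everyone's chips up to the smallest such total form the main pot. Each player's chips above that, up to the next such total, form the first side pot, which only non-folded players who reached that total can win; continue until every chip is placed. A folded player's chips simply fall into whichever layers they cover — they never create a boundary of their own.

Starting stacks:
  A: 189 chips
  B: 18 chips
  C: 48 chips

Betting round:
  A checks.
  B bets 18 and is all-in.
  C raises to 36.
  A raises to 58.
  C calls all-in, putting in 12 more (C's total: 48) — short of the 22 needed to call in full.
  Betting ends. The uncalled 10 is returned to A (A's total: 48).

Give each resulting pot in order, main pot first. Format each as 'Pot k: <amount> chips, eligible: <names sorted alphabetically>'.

Pot 1: 54 chips, eligible: A, B, C
Pot 2: 60 chips, eligible: A, C

Derivation:
Contributions (after 10 returned to A): A=48, B=18, C=48
Pot levels (distinct totals of non-folded players): 18, 48
Layer 1-18: 18 each from A, B, C = 18*3 = 54 chips; eligible A, B, C
Layer 19-48: 30 each from A, C = 30*2 = 60 chips; eligible A, C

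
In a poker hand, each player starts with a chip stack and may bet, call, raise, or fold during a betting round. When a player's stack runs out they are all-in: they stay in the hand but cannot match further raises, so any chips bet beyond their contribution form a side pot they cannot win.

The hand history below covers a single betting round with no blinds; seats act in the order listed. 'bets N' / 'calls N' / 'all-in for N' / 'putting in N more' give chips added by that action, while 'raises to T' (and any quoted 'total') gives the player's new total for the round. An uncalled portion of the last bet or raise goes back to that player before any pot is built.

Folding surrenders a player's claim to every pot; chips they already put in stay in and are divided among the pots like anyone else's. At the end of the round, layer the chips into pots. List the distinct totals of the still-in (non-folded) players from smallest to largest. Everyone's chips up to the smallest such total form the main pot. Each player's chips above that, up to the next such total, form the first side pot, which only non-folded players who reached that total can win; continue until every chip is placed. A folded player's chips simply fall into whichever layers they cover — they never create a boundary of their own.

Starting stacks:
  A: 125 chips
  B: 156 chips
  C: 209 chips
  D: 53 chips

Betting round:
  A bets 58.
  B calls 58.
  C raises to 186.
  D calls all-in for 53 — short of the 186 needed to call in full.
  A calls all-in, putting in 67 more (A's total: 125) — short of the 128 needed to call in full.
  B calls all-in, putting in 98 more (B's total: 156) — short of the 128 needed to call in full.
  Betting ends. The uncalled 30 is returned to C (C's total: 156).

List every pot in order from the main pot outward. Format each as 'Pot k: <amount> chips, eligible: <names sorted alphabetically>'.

Pot 1: 212 chips, eligible: A, B, C, D
Pot 2: 216 chips, eligible: A, B, C
Pot 3: 62 chips, eligible: B, C

Derivation:
Contributions (after 30 returned to C): A=125, B=156, C=156, D=53
Pot levels (distinct totals of non-folded players): 53, 125, 156
Layer 1-53: 53 each from A, B, C, D = 53*4 = 212 chips; eligible A, B, C, D
Layer 54-125: 72 each from A, B, C = 72*3 = 216 chips; eligible A, B, C
Layer 126-156: 31 each from B, C = 31*2 = 62 chips; eligible B, C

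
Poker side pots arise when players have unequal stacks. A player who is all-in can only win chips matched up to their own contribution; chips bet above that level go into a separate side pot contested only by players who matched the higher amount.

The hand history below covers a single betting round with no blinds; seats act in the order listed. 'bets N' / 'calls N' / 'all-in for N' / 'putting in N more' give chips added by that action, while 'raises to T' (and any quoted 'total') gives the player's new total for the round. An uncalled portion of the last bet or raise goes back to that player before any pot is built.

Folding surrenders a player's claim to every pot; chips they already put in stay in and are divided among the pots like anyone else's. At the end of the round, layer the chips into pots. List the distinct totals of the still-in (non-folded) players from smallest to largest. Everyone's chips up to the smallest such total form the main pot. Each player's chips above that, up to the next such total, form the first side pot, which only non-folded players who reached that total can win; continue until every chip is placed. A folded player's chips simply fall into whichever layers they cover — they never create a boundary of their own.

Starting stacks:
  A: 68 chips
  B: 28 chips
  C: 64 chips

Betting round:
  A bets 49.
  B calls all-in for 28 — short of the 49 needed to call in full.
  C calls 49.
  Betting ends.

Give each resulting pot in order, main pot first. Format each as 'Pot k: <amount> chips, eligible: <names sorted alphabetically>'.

Contributions: A=49, B=28, C=49
Pot levels (distinct totals of non-folded players): 28, 49
Layer 1-28: 28 each from A, B, C = 28*3 = 84 chips; eligible A, B, C
Layer 29-49: 21 each from A, C = 21*2 = 42 chips; eligible A, C

Pot 1: 84 chips, eligible: A, B, C
Pot 2: 42 chips, eligible: A, C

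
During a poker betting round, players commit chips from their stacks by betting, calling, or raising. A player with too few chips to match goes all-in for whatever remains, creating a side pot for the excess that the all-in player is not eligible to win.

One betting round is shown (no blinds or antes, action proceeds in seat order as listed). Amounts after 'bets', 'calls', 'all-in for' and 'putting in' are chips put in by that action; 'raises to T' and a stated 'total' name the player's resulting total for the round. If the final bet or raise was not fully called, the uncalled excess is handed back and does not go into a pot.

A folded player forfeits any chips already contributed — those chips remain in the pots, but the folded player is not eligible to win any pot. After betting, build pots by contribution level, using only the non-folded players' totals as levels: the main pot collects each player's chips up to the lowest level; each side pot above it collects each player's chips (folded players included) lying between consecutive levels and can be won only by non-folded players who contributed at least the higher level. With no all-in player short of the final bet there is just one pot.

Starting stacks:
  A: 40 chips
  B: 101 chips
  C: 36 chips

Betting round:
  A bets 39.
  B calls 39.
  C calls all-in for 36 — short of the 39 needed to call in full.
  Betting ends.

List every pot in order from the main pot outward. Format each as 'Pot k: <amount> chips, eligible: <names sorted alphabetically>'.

Pot 1: 108 chips, eligible: A, B, C
Pot 2: 6 chips, eligible: A, B

Derivation:
Contributions: A=39, B=39, C=36
Pot levels (distinct totals of non-folded players): 36, 39
Layer 1-36: 36 each from A, B, C = 36*3 = 108 chips; eligible A, B, C
Layer 37-39: 3 each from A, B = 3*2 = 6 chips; eligible A, B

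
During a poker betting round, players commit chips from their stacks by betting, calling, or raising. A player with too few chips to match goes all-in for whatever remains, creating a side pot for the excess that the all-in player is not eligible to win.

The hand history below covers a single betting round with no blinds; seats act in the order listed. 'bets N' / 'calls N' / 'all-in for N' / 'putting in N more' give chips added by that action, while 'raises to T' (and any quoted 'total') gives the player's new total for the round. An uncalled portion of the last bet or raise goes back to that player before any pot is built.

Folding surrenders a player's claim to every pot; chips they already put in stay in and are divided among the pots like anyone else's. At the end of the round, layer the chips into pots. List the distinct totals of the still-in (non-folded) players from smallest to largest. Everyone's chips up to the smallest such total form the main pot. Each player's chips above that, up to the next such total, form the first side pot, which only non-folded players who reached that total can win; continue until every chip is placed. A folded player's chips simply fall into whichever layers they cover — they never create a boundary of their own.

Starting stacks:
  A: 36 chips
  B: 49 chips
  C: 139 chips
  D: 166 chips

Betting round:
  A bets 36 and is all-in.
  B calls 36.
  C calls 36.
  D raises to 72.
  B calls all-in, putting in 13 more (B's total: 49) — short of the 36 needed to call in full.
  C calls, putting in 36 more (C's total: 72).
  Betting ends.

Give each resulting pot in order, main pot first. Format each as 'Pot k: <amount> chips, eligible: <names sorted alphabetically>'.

Contributions: A=36, B=49, C=72, D=72
Pot levels (distinct totals of non-folded players): 36, 49, 72
Layer 1-36: 36 each from A, B, C, D = 36*4 = 144 chips; eligible A, B, C, D
Layer 37-49: 13 each from B, C, D = 13*3 = 39 chips; eligible B, C, D
Layer 50-72: 23 each from C, D = 23*2 = 46 chips; eligible C, D

Pot 1: 144 chips, eligible: A, B, C, D
Pot 2: 39 chips, eligible: B, C, D
Pot 3: 46 chips, eligible: C, D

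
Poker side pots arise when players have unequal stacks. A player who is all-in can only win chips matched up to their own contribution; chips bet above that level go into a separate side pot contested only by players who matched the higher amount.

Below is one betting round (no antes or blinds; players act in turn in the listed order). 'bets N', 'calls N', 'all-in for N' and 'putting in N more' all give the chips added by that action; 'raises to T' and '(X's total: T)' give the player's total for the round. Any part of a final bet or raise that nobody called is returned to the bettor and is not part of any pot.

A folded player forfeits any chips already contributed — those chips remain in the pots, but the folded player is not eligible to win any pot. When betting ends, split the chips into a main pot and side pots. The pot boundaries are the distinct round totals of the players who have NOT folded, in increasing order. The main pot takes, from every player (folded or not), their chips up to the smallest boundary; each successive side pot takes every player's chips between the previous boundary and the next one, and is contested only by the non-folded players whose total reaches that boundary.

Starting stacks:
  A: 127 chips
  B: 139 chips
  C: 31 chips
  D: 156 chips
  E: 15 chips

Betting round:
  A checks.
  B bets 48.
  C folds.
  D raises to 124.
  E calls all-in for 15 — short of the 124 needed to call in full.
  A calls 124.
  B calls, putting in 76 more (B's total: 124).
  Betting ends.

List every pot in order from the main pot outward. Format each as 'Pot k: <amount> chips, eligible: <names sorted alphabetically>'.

Contributions: A=124, B=124, D=124, E=15
Folded: C
Pot levels (distinct totals of non-folded players): 15, 124
Layer 1-15: 15 each from A, B, D, E = 15*4 = 60 chips; eligible A, B, D, E
Layer 16-124: 109 each from A, B, D = 109*3 = 327 chips; eligible A, B, D

Pot 1: 60 chips, eligible: A, B, D, E
Pot 2: 327 chips, eligible: A, B, D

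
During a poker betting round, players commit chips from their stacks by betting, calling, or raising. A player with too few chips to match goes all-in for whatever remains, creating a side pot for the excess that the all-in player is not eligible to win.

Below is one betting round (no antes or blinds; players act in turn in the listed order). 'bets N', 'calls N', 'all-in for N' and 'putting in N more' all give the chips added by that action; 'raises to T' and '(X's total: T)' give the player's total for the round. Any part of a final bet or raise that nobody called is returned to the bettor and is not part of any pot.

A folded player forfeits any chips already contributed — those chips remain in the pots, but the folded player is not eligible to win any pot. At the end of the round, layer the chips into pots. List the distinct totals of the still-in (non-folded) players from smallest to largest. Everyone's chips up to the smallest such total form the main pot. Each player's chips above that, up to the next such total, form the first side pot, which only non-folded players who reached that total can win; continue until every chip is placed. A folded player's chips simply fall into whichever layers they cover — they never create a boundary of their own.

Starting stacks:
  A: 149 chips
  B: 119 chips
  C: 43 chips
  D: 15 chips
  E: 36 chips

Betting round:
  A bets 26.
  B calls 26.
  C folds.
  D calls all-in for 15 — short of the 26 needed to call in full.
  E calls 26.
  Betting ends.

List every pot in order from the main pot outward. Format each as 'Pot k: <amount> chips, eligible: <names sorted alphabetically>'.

Contributions: A=26, B=26, D=15, E=26
Folded: C
Pot levels (distinct totals of non-folded players): 15, 26
Layer 1-15: 15 each from A, B, D, E = 15*4 = 60 chips; eligible A, B, D, E
Layer 16-26: 11 each from A, B, E = 11*3 = 33 chips; eligible A, B, E

Pot 1: 60 chips, eligible: A, B, D, E
Pot 2: 33 chips, eligible: A, B, E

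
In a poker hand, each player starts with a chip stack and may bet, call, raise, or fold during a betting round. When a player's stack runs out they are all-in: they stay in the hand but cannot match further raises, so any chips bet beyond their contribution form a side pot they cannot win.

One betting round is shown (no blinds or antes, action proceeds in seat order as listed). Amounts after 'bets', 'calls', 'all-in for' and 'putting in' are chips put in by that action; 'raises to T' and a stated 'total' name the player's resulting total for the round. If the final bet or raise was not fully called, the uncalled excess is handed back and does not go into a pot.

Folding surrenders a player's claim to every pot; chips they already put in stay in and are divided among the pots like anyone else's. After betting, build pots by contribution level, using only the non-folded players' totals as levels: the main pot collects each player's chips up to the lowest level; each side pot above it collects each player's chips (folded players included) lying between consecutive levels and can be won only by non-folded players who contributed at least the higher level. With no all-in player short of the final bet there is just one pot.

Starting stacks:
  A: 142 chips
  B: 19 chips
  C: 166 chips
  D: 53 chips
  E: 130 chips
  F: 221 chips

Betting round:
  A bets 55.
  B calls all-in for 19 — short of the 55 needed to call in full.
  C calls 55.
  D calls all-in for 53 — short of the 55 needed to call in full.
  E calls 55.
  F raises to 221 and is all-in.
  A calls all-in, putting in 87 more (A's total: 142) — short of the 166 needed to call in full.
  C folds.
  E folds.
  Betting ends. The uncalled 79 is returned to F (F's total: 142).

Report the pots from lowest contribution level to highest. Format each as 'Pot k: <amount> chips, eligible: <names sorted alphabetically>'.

Pot 1: 114 chips, eligible: A, B, D, F
Pot 2: 170 chips, eligible: A, D, F
Pot 3: 182 chips, eligible: A, F

Derivation:
Contributions (after 79 returned to F): A=142, B=19, C=55, D=53, E=55, F=142
Folded: C, E
Pot levels (distinct totals of non-folded players): 19, 53, 142
Layer 1-19: 19 each from A, B, C, D, E, F = 19*6 = 114 chips; eligible A, B, D, F
Layer 20-53: 34 each from A, C, D, E, F = 34*5 = 170 chips; eligible A, D, F
Layer 54-142: A 89 + C 2 + E 2 + F 89 = 182 chips; eligible A, F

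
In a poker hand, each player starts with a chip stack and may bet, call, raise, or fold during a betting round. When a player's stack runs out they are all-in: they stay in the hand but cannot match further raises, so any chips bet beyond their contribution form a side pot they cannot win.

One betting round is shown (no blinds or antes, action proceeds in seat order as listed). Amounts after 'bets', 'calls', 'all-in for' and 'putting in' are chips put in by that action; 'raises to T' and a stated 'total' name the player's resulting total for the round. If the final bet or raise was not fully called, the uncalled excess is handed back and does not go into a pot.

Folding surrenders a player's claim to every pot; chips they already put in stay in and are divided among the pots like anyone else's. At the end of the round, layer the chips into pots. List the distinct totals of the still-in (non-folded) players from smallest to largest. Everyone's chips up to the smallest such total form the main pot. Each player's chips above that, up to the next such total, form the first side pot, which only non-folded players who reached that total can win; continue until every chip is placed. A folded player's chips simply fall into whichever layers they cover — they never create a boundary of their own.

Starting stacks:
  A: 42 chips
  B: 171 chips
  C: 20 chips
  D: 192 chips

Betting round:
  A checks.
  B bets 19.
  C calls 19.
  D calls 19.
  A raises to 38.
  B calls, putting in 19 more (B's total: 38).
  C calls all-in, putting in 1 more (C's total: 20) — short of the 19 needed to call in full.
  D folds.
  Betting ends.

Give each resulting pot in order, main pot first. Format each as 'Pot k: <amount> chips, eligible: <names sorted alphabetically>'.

Pot 1: 79 chips, eligible: A, B, C
Pot 2: 36 chips, eligible: A, B

Derivation:
Contributions: A=38, B=38, C=20, D=19
Folded: D
Pot levels (distinct totals of non-folded players): 20, 38
Layer 1-20: A 20 + B 20 + C 20 + D 19 = 79 chips; eligible A, B, C
Layer 21-38: 18 each from A, B = 18*2 = 36 chips; eligible A, B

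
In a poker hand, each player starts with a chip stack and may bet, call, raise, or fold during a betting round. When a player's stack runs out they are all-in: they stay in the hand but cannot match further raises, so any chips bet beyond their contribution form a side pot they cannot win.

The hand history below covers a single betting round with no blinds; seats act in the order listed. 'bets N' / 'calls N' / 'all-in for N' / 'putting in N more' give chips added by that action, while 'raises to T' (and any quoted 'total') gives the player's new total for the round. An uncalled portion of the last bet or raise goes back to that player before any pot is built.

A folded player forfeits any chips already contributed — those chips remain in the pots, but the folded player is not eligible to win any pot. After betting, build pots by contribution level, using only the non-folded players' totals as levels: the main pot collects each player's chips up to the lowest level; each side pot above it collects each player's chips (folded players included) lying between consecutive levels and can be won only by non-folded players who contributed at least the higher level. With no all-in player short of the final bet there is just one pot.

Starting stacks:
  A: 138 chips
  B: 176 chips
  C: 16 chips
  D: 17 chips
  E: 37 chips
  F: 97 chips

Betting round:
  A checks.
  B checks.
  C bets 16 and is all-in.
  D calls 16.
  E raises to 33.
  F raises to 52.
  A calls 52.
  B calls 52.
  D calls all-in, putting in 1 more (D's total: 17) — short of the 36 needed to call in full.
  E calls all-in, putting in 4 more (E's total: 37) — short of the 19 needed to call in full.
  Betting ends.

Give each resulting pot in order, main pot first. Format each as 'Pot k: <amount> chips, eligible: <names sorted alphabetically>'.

Contributions: A=52, B=52, C=16, D=17, E=37, F=52
Pot levels (distinct totals of non-folded players): 16, 17, 37, 52
Layer 1-16: 16 each from A, B, C, D, E, F = 16*6 = 96 chips; eligible A, B, C, D, E, F
Layer 17-17: 1 each from A, B, D, E, F = 1*5 = 5 chips; eligible A, B, D, E, F
Layer 18-37: 20 each from A, B, E, F = 20*4 = 80 chips; eligible A, B, E, F
Layer 38-52: 15 each from A, B, F = 15*3 = 45 chips; eligible A, B, F

Pot 1: 96 chips, eligible: A, B, C, D, E, F
Pot 2: 5 chips, eligible: A, B, D, E, F
Pot 3: 80 chips, eligible: A, B, E, F
Pot 4: 45 chips, eligible: A, B, F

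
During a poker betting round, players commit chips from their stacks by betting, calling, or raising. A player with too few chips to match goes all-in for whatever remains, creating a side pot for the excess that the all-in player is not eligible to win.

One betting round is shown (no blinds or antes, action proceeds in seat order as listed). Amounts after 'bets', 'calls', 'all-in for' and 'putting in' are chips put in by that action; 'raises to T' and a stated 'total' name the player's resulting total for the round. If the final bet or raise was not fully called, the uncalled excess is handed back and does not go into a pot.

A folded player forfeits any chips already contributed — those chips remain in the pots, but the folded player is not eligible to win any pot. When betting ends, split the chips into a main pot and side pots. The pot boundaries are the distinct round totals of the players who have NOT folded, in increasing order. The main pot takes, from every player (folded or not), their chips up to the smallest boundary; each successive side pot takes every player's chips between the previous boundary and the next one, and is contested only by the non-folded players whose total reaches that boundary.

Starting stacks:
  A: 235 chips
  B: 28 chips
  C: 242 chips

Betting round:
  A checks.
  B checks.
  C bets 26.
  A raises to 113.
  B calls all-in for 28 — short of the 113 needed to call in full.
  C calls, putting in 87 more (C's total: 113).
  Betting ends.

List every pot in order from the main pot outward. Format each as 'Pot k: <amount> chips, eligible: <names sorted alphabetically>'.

Contributions: A=113, B=28, C=113
Pot levels (distinct totals of non-folded players): 28, 113
Layer 1-28: 28 each from A, B, C = 28*3 = 84 chips; eligible A, B, C
Layer 29-113: 85 each from A, C = 85*2 = 170 chips; eligible A, C

Pot 1: 84 chips, eligible: A, B, C
Pot 2: 170 chips, eligible: A, C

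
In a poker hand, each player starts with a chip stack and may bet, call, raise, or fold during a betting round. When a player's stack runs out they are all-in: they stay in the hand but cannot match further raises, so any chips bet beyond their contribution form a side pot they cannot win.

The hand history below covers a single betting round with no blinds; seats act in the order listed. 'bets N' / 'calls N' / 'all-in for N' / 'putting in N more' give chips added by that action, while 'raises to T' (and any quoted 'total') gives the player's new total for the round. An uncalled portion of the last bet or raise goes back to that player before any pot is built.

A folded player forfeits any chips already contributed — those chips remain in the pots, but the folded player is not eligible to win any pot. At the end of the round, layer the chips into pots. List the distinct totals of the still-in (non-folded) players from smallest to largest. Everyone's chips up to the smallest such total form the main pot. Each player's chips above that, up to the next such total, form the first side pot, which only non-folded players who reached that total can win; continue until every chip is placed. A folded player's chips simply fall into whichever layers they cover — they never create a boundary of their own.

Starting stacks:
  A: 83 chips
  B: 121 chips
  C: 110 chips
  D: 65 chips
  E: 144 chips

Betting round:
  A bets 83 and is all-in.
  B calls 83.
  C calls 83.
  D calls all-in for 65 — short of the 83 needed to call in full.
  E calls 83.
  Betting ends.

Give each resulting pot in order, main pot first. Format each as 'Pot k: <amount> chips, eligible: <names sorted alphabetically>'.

Pot 1: 325 chips, eligible: A, B, C, D, E
Pot 2: 72 chips, eligible: A, B, C, E

Derivation:
Contributions: A=83, B=83, C=83, D=65, E=83
Pot levels (distinct totals of non-folded players): 65, 83
Layer 1-65: 65 each from A, B, C, D, E = 65*5 = 325 chips; eligible A, B, C, D, E
Layer 66-83: 18 each from A, B, C, E = 18*4 = 72 chips; eligible A, B, C, E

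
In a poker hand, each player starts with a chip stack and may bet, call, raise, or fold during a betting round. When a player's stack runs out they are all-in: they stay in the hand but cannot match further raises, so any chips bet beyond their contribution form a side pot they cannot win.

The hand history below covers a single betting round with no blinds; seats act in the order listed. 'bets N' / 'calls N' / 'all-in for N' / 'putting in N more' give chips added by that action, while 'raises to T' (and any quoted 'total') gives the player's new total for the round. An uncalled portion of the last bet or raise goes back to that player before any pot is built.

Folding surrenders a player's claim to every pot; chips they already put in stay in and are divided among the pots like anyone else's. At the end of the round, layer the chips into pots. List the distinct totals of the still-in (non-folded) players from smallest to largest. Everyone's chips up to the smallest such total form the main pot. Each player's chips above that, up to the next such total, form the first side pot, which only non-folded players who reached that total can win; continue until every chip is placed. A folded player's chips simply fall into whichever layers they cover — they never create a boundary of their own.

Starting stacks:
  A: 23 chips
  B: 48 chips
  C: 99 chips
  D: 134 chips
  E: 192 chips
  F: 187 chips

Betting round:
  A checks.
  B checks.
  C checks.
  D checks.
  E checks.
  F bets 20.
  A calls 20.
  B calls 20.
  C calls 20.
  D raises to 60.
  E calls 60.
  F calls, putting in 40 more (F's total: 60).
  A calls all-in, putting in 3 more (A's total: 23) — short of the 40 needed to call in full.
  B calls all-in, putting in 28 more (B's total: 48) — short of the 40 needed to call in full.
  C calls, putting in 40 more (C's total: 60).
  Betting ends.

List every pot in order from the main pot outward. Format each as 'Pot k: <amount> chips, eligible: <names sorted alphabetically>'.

Contributions: A=23, B=48, C=60, D=60, E=60, F=60
Pot levels (distinct totals of non-folded players): 23, 48, 60
Layer 1-23: 23 each from A, B, C, D, E, F = 23*6 = 138 chips; eligible A, B, C, D, E, F
Layer 24-48: 25 each from B, C, D, E, F = 25*5 = 125 chips; eligible B, C, D, E, F
Layer 49-60: 12 each from C, D, E, F = 12*4 = 48 chips; eligible C, D, E, F

Pot 1: 138 chips, eligible: A, B, C, D, E, F
Pot 2: 125 chips, eligible: B, C, D, E, F
Pot 3: 48 chips, eligible: C, D, E, F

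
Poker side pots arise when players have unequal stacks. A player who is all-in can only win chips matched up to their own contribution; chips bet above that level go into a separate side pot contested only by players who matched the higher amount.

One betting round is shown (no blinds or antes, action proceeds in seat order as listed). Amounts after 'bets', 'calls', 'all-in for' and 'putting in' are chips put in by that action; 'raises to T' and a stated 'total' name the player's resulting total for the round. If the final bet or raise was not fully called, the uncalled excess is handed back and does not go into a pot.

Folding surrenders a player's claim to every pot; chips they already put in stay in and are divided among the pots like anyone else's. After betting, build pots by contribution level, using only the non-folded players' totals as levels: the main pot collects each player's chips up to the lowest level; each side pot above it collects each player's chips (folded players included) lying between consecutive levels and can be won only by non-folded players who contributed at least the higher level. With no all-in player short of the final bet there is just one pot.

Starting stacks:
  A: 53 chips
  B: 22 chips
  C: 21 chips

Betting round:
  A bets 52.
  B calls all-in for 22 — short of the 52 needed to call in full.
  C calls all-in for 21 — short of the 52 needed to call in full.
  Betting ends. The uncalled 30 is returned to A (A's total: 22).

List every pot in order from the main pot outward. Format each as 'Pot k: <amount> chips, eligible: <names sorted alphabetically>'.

Pot 1: 63 chips, eligible: A, B, C
Pot 2: 2 chips, eligible: A, B

Derivation:
Contributions (after 30 returned to A): A=22, B=22, C=21
Pot levels (distinct totals of non-folded players): 21, 22
Layer 1-21: 21 each from A, B, C = 21*3 = 63 chips; eligible A, B, C
Layer 22-22: 1 each from A, B = 1*2 = 2 chips; eligible A, B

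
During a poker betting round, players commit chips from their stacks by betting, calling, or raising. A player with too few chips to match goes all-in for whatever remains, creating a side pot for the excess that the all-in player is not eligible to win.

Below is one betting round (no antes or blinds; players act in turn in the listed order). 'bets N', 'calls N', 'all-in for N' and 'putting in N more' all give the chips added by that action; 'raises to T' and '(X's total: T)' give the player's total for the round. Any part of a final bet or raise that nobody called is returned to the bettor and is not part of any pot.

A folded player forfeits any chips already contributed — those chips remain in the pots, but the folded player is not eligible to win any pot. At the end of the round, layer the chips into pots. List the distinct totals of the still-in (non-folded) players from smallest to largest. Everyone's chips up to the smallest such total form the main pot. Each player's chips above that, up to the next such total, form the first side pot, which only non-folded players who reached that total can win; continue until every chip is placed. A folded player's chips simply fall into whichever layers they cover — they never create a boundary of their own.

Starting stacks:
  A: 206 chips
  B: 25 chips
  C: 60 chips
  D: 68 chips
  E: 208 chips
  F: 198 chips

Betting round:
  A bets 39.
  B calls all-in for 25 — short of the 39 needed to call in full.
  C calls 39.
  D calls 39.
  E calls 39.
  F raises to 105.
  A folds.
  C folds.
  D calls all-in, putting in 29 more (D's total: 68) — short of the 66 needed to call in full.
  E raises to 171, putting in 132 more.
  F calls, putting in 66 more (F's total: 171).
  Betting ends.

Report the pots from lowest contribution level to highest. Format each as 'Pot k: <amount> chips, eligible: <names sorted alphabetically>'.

Contributions: A=39, B=25, C=39, D=68, E=171, F=171
Folded: A, C
Pot levels (distinct totals of non-folded players): 25, 68, 171
Layer 1-25: 25 each from A, B, C, D, E, F = 25*6 = 150 chips; eligible B, D, E, F
Layer 26-68: A 14 + C 14 + D 43 + E 43 + F 43 = 157 chips; eligible D, E, F
Layer 69-171: 103 each from E, F = 103*2 = 206 chips; eligible E, F

Pot 1: 150 chips, eligible: B, D, E, F
Pot 2: 157 chips, eligible: D, E, F
Pot 3: 206 chips, eligible: E, F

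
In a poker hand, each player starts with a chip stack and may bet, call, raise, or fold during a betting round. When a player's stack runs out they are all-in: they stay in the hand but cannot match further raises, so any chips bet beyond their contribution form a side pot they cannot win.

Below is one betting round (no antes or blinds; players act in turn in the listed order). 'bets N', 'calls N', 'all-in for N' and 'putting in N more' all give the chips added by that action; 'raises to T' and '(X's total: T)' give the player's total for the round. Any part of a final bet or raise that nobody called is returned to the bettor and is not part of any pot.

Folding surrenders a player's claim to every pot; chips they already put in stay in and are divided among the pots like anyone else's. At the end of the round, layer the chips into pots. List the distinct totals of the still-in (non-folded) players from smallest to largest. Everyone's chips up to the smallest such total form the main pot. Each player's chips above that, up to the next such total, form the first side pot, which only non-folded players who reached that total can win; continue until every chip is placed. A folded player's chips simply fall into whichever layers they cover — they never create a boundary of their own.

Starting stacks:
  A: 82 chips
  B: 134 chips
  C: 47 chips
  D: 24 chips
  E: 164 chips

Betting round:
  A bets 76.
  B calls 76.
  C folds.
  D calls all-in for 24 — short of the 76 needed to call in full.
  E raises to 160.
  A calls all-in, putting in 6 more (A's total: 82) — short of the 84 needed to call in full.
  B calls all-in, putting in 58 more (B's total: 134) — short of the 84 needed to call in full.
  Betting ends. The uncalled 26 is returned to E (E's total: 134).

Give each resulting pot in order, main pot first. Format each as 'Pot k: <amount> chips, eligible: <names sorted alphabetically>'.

Contributions (after 26 returned to E): A=82, B=134, D=24, E=134
Folded: C
Pot levels (distinct totals of non-folded players): 24, 82, 134
Layer 1-24: 24 each from A, B, D, E = 24*4 = 96 chips; eligible A, B, D, E
Layer 25-82: 58 each from A, B, E = 58*3 = 174 chips; eligible A, B, E
Layer 83-134: 52 each from B, E = 52*2 = 104 chips; eligible B, E

Pot 1: 96 chips, eligible: A, B, D, E
Pot 2: 174 chips, eligible: A, B, E
Pot 3: 104 chips, eligible: B, E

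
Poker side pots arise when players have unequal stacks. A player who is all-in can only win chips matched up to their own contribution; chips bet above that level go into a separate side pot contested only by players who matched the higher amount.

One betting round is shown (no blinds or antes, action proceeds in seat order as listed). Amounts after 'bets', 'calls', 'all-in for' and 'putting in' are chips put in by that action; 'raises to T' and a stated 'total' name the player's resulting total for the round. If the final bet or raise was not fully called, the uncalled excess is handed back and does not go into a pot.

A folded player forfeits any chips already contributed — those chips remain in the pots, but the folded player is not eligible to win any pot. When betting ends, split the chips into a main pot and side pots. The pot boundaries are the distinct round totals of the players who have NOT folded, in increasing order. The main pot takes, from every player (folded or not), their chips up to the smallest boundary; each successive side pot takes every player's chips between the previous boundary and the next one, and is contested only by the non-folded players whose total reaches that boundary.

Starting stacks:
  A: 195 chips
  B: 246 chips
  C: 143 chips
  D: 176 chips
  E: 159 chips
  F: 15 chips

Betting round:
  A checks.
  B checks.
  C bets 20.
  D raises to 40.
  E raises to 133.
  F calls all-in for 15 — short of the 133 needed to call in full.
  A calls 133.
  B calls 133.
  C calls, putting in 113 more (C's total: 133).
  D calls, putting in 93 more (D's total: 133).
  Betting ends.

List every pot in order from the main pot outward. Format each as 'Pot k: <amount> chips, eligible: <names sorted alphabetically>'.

Contributions: A=133, B=133, C=133, D=133, E=133, F=15
Pot levels (distinct totals of non-folded players): 15, 133
Layer 1-15: 15 each from A, B, C, D, E, F = 15*6 = 90 chips; eligible A, B, C, D, E, F
Layer 16-133: 118 each from A, B, C, D, E = 118*5 = 590 chips; eligible A, B, C, D, E

Pot 1: 90 chips, eligible: A, B, C, D, E, F
Pot 2: 590 chips, eligible: A, B, C, D, E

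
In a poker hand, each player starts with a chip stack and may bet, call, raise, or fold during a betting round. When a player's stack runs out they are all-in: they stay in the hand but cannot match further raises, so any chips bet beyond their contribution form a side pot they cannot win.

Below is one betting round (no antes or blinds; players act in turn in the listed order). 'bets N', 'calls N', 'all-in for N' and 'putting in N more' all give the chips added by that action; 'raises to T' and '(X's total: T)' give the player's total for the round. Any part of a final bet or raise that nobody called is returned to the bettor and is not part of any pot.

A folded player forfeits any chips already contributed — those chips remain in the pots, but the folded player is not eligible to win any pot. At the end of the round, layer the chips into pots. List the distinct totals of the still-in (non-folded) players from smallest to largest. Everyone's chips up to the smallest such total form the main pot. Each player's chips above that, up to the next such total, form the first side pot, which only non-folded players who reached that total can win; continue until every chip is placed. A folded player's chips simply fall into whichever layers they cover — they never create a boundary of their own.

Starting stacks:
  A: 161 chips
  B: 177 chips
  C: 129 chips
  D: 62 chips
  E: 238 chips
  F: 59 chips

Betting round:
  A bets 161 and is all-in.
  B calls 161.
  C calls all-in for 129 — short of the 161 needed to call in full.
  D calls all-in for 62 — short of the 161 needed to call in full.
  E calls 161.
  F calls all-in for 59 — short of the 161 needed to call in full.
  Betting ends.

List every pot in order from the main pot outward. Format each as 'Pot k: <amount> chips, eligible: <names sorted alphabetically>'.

Contributions: A=161, B=161, C=129, D=62, E=161, F=59
Pot levels (distinct totals of non-folded players): 59, 62, 129, 161
Layer 1-59: 59 each from A, B, C, D, E, F = 59*6 = 354 chips; eligible A, B, C, D, E, F
Layer 60-62: 3 each from A, B, C, D, E = 3*5 = 15 chips; eligible A, B, C, D, E
Layer 63-129: 67 each from A, B, C, E = 67*4 = 268 chips; eligible A, B, C, E
Layer 130-161: 32 each from A, B, E = 32*3 = 96 chips; eligible A, B, E

Pot 1: 354 chips, eligible: A, B, C, D, E, F
Pot 2: 15 chips, eligible: A, B, C, D, E
Pot 3: 268 chips, eligible: A, B, C, E
Pot 4: 96 chips, eligible: A, B, E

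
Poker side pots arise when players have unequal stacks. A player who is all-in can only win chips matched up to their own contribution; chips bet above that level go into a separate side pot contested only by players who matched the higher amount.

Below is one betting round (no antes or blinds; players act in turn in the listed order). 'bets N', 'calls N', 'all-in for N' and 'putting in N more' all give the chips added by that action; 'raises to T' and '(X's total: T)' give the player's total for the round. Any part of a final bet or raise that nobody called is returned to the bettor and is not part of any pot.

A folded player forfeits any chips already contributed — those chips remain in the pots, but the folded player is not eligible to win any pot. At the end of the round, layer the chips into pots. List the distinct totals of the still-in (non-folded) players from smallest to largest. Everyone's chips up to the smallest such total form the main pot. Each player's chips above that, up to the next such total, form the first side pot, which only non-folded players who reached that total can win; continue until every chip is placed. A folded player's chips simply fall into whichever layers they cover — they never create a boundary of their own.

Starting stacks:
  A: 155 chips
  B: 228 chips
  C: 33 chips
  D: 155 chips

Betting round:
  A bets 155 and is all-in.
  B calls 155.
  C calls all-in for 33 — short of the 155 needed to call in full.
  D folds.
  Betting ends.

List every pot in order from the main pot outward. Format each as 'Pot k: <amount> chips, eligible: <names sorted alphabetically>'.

Pot 1: 99 chips, eligible: A, B, C
Pot 2: 244 chips, eligible: A, B

Derivation:
Contributions: A=155, B=155, C=33
Folded: D
Pot levels (distinct totals of non-folded players): 33, 155
Layer 1-33: 33 each from A, B, C = 33*3 = 99 chips; eligible A, B, C
Layer 34-155: 122 each from A, B = 122*2 = 244 chips; eligible A, B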